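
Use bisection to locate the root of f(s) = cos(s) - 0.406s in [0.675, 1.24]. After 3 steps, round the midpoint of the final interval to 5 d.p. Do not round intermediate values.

f(0.675000) = 0.506657, f(1.240000) = -0.178644 (opposite signs)
step 1: m = 0.957500, f(m) = 0.186821 > 0 → root in [0.957500, 1.240000]
step 2: m = 1.098750, f(m) = 0.008617 > 0 → root in [1.098750, 1.240000]
step 3: m = 1.169375, f(m) = -0.084039 < 0 → root in [1.098750, 1.169375]
Midpoint of [1.098750, 1.169375] = 1.134062

1.13406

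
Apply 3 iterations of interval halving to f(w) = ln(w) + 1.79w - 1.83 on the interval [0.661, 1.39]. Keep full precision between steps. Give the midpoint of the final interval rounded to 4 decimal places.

0.9799

f(0.661000) = -1.060811, f(1.390000) = 0.987404 (opposite signs)
step 1: m = 1.025500, f(m) = 0.030825 > 0 → root in [0.661000, 1.025500]
step 2: m = 0.843250, f(m) = -0.491074 < 0 → root in [0.843250, 1.025500]
step 3: m = 0.934375, f(m) = -0.225346 < 0 → root in [0.934375, 1.025500]
Midpoint of [0.934375, 1.025500] = 0.979938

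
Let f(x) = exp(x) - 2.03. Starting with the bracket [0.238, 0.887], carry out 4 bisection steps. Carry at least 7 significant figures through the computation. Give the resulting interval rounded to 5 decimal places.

[0.68419, 0.72475]

f(0.238000) = -0.761291, f(0.887000) = 0.397835 (opposite signs)
step 1: m = 0.562500, f(m) = -0.274945 < 0 → root in [0.562500, 0.887000]
step 2: m = 0.724750, f(m) = 0.034215 > 0 → root in [0.562500, 0.724750]
step 3: m = 0.643625, f(m) = -0.126632 < 0 → root in [0.643625, 0.724750]
step 4: m = 0.684187, f(m) = -0.047839 < 0 → root in [0.684187, 0.724750]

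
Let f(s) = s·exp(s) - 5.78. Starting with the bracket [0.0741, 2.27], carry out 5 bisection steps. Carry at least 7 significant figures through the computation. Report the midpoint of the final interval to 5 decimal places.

1.41223

f(0.074100) = -5.700201, f(2.270000) = 16.192240 (opposite signs)
step 1: m = 1.172050, f(m) = -1.995914 < 0 → root in [1.172050, 2.270000]
step 2: m = 1.721025, f(m) = 3.840970 > 0 → root in [1.172050, 1.721025]
step 3: m = 1.446538, f(m) = 0.365440 > 0 → root in [1.172050, 1.446538]
step 4: m = 1.309294, f(m) = -0.930956 < 0 → root in [1.309294, 1.446538]
step 5: m = 1.377916, f(m) = -0.314325 < 0 → root in [1.377916, 1.446538]
Midpoint of [1.377916, 1.446538] = 1.412227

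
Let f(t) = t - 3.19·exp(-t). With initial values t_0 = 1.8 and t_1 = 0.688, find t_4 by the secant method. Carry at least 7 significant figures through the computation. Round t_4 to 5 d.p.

f(t_0) = 1.272697, f(t_1) = -0.915231
t_2 = 0.688000 - (-0.915231)·(0.688000 - 1.800000)/(-0.915231 - (1.272697)) = 1.153160; f(t_2) = 0.146276
t_3 = 1.153160 - (0.146276)·(1.153160 - 0.688000)/(0.146276 - (-0.915231)) = 1.089061; f(t_3) = 0.015523
t_4 = 1.089061 - (0.015523)·(1.089061 - 1.153160)/(0.015523 - (0.146276)) = 1.081451; f(t_4) = -0.000287

1.08145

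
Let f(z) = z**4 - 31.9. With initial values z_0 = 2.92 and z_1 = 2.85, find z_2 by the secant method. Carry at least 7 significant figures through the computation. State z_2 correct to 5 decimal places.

f(z_0) = 40.799497, f(z_1) = 34.075006
z_2 = 2.850000 - (34.075006)·(2.850000 - 2.920000)/(34.075006 - (40.799497)) = 2.495289; f(z_2) = 6.868897

2.49529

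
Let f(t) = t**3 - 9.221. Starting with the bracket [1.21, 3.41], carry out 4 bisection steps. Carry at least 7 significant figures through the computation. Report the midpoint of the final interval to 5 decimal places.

f(1.210000) = -7.449439, f(3.410000) = 30.430821 (opposite signs)
step 1: m = 2.310000, f(m) = 3.105391 > 0 → root in [1.210000, 2.310000]
step 2: m = 1.760000, f(m) = -3.769224 < 0 → root in [1.760000, 2.310000]
step 3: m = 2.035000, f(m) = -0.793607 < 0 → root in [2.035000, 2.310000]
step 4: m = 2.172500, f(m) = 1.032670 > 0 → root in [2.035000, 2.172500]
Midpoint of [2.035000, 2.172500] = 2.103750

2.10375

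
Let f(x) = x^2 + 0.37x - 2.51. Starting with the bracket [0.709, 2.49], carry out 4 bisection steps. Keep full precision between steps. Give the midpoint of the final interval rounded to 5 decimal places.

1.43253

f(0.709000) = -1.744989, f(2.490000) = 4.611400 (opposite signs)
step 1: m = 1.599500, f(m) = 0.640215 > 0 → root in [0.709000, 1.599500]
step 2: m = 1.154250, f(m) = -0.750634 < 0 → root in [1.154250, 1.599500]
step 3: m = 1.376875, f(m) = -0.104771 < 0 → root in [1.376875, 1.599500]
step 4: m = 1.488187, f(m) = 0.255331 > 0 → root in [1.376875, 1.488187]
Midpoint of [1.376875, 1.488187] = 1.432531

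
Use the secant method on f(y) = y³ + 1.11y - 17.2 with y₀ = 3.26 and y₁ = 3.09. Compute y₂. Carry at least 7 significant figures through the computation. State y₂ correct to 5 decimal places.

Secant update: y_(k+1) = y_k − f(y_k)·(y_k − y_(k-1))/(f(y_k) − f(y_(k-1))).
f(y_0) = 21.064576, f(y_1) = 15.733529
y_2 = 3.090000 - (15.733529)·(3.090000 - 3.260000)/(15.733529 - (21.064576)) = 2.588279; f(y_2) = 3.012351

2.58828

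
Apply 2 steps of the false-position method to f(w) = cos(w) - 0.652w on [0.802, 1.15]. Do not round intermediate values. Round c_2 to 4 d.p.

False-position update: c = (a·f(b) − b·f(a))/(f(b) − f(a)); replace the endpoint whose sign matches f(c).
f(0.802000) = 0.172367, f(1.150000) = -0.341313
step 1: c = 0.918772, f(c) = 0.007757 > 0 → new bracket [0.918772, 1.150000]
step 2: c = 0.923911, f(c) = 0.000315 > 0 → new bracket [0.923911, 1.150000]

0.9239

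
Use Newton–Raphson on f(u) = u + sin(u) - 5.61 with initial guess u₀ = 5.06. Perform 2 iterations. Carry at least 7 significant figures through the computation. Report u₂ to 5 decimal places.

Newton update: u ← u − f(u)/f'(u).
f'(u) = 1 + cos(u)
u_0 = 5.060000: f = -1.490189, f' = 1.340653 → u_1 = 5.060000 - (-1.490189)/(1.340653) = 6.171540
u_1 = 6.171540: f = 0.450127, f' = 1.993774 → u_2 = 6.171540 - (0.450127)/(1.993774) = 5.945774

5.94577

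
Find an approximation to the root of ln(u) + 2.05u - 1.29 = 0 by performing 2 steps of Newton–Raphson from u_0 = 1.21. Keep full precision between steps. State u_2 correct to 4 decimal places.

f'(u) = 1/u + 2.05
u_0 = 1.210000: f = 1.381120, f' = 2.876446 → u_1 = 1.210000 - (1.381120)/(2.876446) = 0.729852
u_1 = 0.729852: f = -0.108717, f' = 3.420141 → u_2 = 0.729852 - (-0.108717)/(3.420141) = 0.761639

0.7616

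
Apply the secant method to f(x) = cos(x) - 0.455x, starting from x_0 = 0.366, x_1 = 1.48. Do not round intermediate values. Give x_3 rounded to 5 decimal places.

1.06124

f(x_0) = 0.767236, f(x_1) = -0.582728
x_2 = 1.480000 - (-0.582728)·(1.480000 - 0.366000)/(-0.582728 - (0.767236)) = 0.999129; f(x_2) = 0.086432
x_3 = 0.999129 - (0.086432)·(0.999129 - 1.480000)/(0.086432 - (-0.582728)) = 1.061240; f(x_3) = 0.004926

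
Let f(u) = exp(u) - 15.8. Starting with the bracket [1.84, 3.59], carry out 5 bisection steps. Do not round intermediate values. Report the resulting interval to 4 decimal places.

[2.7150, 2.7697]

f(1.840000) = -9.503462, f(3.590000) = 20.434076 (opposite signs)
step 1: m = 2.715000, f(m) = -0.695390 < 0 → root in [2.715000, 3.590000]
step 2: m = 3.152500, f(m) = 7.594478 > 0 → root in [2.715000, 3.152500]
step 3: m = 2.933750, f(m) = 2.997991 > 0 → root in [2.715000, 2.933750]
step 4: m = 2.824375, f(m) = 1.050410 > 0 → root in [2.715000, 2.824375]
step 5: m = 2.769687, f(m) = 0.153648 > 0 → root in [2.715000, 2.769687]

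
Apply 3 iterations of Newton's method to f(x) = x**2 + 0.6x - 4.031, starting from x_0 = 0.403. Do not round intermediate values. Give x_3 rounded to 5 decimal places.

1.74261

f'(x) = 2x + 0.6
x_0 = 0.403000: f = -3.626791, f' = 1.406000 → x_1 = 0.403000 - (-3.626791)/(1.406000) = 2.982510
x_1 = 2.982510: f = 6.653872, f' = 6.565020 → x_2 = 2.982510 - (6.653872)/(6.565020) = 1.968976
x_2 = 1.968976: f = 1.027251, f' = 4.537952 → x_3 = 1.968976 - (1.027251)/(4.537952) = 1.742607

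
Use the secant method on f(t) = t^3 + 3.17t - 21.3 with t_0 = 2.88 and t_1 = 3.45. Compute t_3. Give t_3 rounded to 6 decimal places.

f(t_0) = 11.717472, f(t_1) = 30.700125
t_2 = 3.450000 - (30.700125)·(3.450000 - 2.880000)/(30.700125 - (11.717472)) = 2.528155; f(t_2) = 2.873116
t_3 = 2.528155 - (2.873116)·(2.528155 - 3.450000)/(2.873116 - (30.700125)) = 2.432975; f(t_3) = 0.814199

2.432975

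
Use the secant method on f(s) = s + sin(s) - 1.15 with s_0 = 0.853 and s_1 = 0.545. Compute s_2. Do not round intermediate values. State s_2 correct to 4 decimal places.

0.5941

f(s_0) = 0.456257, f(s_1) = -0.086582
s_2 = 0.545000 - (-0.086582)·(0.545000 - 0.853000)/(-0.086582 - (0.456257)) = 0.594125; f(s_2) = 0.003910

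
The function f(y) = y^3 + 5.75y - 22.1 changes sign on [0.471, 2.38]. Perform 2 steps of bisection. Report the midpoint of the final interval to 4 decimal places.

f(0.471000) = -19.287263, f(2.380000) = 5.066272 (opposite signs)
step 1: m = 1.425500, f(m) = -11.006687 < 0 → root in [1.425500, 2.380000]
step 2: m = 1.902750, f(m) = -4.270362 < 0 → root in [1.902750, 2.380000]
Midpoint of [1.902750, 2.380000] = 2.141375

2.1414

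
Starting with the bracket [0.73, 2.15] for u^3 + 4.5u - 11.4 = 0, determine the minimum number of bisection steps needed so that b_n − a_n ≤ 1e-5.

18

Initial width b − a = 2.15 − 0.73 = 1.420000.
After n steps the width is (b−a)/2^n; need (b−a)/2^n ≤ 1e-5.
So n ≥ log₂(1.420000/1e-5) = log₂(142000.0000) ≈ 17.1155.
Hence n = 18.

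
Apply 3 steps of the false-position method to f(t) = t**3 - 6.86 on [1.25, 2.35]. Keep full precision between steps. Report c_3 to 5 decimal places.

1.89306

f(1.250000) = -4.906875, f(2.350000) = 6.117875
step 1: c = 1.739586, f(c) = -1.595736 < 0 → new bracket [1.739586, 2.350000]
step 2: c = 1.865864, f(c) = -0.364091 < 0 → new bracket [1.865864, 2.350000]
step 3: c = 1.893058, f(c) = -0.075910 < 0 → new bracket [1.893058, 2.350000]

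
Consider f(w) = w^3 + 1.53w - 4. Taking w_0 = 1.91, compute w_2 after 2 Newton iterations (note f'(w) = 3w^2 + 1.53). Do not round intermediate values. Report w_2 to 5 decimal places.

w_0 = 1.910000: f = 5.890171, f' = 12.474300 → w_1 = 1.910000 - (5.890171)/(12.474300) = 1.437816
w_1 = 1.437816: f = 1.172273, f' = 7.731940 → w_2 = 1.437816 - (1.172273)/(7.731940) = 1.286201

1.28620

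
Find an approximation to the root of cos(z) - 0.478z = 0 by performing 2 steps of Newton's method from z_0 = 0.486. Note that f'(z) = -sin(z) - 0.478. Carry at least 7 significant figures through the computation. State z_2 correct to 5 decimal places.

z_0 = 0.486000: f = 0.651900, f' = -0.945093 → z_1 = 0.486000 - (0.651900)/(-0.945093) = 1.175774
z_1 = 1.175774: f = -0.177191, f' = -1.400988 → z_2 = 1.175774 - (-0.177191)/(-1.400988) = 1.049298

1.04930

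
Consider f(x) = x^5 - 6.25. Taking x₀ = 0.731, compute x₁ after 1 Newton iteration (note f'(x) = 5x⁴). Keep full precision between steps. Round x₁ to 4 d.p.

x_0 = 0.731000: f = -6.041269, f' = 1.427708 → x_1 = 0.731000 - (-6.041269)/(1.427708) = 4.962445

4.9624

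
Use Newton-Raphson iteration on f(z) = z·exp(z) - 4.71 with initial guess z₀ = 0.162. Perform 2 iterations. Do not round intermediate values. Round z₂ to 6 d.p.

f'(z) = (z + 1)·exp(z)
z_0 = 0.162000: f = -4.519511, f' = 1.366350 → z_1 = 0.162000 - (-4.519511)/(1.366350) = 3.469726
z_1 = 3.469726: f = 106.765199, f' = 143.603150 → z_2 = 3.469726 - (106.765199)/(143.603150) = 2.726252

2.726252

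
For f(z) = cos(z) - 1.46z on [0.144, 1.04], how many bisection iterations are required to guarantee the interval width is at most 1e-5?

Initial width b − a = 1.04 − 0.144 = 0.896000.
After n steps the width is (b−a)/2^n; need (b−a)/2^n ≤ 1e-5.
So n ≥ log₂(0.896000/1e-5) = log₂(89600.0000) ≈ 16.4512.
Hence n = 17.

17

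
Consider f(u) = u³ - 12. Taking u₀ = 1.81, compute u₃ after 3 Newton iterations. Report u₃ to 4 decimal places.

2.2895

f'(u) = 3u²
u_0 = 1.810000: f = -6.070259, f' = 9.828300 → u_1 = 1.810000 - (-6.070259)/(9.828300) = 2.427631
u_1 = 2.427631: f = 2.306975, f' = 17.680171 → u_2 = 2.427631 - (2.306975)/(17.680171) = 2.297147
u_2 = 2.297147: f = 0.121777, f' = 15.830651 → u_3 = 2.297147 - (0.121777)/(15.830651) = 2.289454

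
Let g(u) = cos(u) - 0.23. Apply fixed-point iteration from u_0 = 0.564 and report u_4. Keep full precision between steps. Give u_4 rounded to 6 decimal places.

u_1 = g(0.564000) = 0.615124
u_2 = g(0.615124) = 0.586702
u_3 = g(0.586702) = 0.602771
u_4 = g(0.602771) = 0.593768

0.593768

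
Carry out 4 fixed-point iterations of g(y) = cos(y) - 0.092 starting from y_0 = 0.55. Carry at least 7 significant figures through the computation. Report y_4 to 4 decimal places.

y_1 = g(0.550000) = 0.760525
y_2 = g(0.760525) = 0.632475
y_3 = g(0.632475) = 0.714567
y_4 = g(0.714567) = 0.663377

0.6634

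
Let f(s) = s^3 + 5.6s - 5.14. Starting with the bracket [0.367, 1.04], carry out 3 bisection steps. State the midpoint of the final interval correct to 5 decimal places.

0.82969

f(0.367000) = -3.035369, f(1.040000) = 1.808864 (opposite signs)
step 1: m = 0.703500, f(m) = -0.852229 < 0 → root in [0.703500, 1.040000]
step 2: m = 0.871750, f(m) = 0.404285 > 0 → root in [0.703500, 0.871750]
step 3: m = 0.787625, f(m) = -0.240694 < 0 → root in [0.787625, 0.871750]
Midpoint of [0.787625, 0.871750] = 0.829688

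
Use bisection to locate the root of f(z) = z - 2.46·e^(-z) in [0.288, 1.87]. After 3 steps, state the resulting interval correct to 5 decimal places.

f(0.288000) = -1.556414, f(1.870000) = 1.490856 (opposite signs)
step 1: m = 1.079000, f(m) = 0.242759 > 0 → root in [0.288000, 1.079000]
step 2: m = 0.683500, f(m) = -0.558423 < 0 → root in [0.683500, 1.079000]
step 3: m = 0.881250, f(m) = -0.137841 < 0 → root in [0.881250, 1.079000]

[0.88125, 1.07900]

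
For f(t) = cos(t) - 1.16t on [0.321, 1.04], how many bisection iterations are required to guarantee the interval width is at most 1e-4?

13

Initial width b − a = 1.04 − 0.321 = 0.719000.
After n steps the width is (b−a)/2^n; need (b−a)/2^n ≤ 1e-4.
So n ≥ log₂(0.719000/1e-4) = log₂(7190.0000) ≈ 12.8118.
Hence n = 13.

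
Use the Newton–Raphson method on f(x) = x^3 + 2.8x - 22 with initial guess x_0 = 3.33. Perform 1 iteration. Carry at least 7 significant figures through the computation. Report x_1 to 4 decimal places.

2.6576

Newton update: x ← x − f(x)/f'(x).
f'(x) = 3x^2 + 2.8
x_0 = 3.330000: f = 24.250037, f' = 36.066700 → x_1 = 3.330000 - (24.250037)/(36.066700) = 2.657634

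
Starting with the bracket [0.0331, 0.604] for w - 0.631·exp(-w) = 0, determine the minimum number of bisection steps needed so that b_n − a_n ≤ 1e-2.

6

Initial width b − a = 0.604 − 0.0331 = 0.570900.
After n steps the width is (b−a)/2^n; need (b−a)/2^n ≤ 1e-2.
So n ≥ log₂(0.570900/1e-2) = log₂(57.0900) ≈ 5.8352.
Hence n = 6.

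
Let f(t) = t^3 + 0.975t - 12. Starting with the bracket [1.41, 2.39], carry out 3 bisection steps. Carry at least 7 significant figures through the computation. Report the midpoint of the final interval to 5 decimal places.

2.20625

f(1.410000) = -7.822029, f(2.390000) = 3.982169 (opposite signs)
step 1: m = 1.900000, f(m) = -3.288500 < 0 → root in [1.900000, 2.390000]
step 2: m = 2.145000, f(m) = -0.039426 < 0 → root in [2.145000, 2.390000]
step 3: m = 2.267500, f(m) = 1.869291 > 0 → root in [2.145000, 2.267500]
Midpoint of [2.145000, 2.267500] = 2.206250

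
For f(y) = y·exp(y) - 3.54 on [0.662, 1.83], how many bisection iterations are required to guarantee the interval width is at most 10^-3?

Initial width b − a = 1.83 − 0.662 = 1.168000.
After n steps the width is (b−a)/2^n; need (b−a)/2^n ≤ 10^-3.
So n ≥ log₂(1.168000/10^-3) = log₂(1168.0000) ≈ 10.1898.
Hence n = 11.

11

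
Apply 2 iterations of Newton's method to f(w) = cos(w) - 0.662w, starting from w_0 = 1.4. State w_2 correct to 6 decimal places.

0.917895

f'(w) = -sin(w) - 0.662
w_0 = 1.400000: f = -0.756833, f' = -1.647450 → w_1 = 1.400000 - (-0.756833)/(-1.647450) = 0.940603
w_1 = 0.940603: f = -0.033379, f' = -1.469914 → w_2 = 0.940603 - (-0.033379)/(-1.469914) = 0.917895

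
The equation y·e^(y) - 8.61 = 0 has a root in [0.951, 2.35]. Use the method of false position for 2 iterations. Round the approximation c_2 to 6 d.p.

1.520155

False-position update: c = (a·f(b) − b·f(a))/(f(b) − f(a)); replace the endpoint whose sign matches f(c).
f(0.951000) = -6.148530, f(2.350000) = 16.031089
step 1: c = 1.338824, f(c) = -3.502980 < 0 → new bracket [1.338824, 2.350000]
step 2: c = 1.520155, f(c) = -1.658431 < 0 → new bracket [1.520155, 2.350000]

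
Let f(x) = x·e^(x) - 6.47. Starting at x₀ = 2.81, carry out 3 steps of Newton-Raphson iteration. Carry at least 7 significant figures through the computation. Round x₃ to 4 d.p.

1.5140

f'(x) = (x + 1)·e^(x)
x_0 = 2.810000: f = 40.203870, f' = 63.283788 → x_1 = 2.810000 - (40.203870)/(63.283788) = 2.174705
x_1 = 2.174705: f = 12.666512, f' = 27.936101 → x_2 = 2.174705 - (12.666512)/(27.936101) = 1.721295
x_2 = 1.721295: f = 3.155076, f' = 15.216841 → x_3 = 1.721295 - (3.155076)/(15.216841) = 1.513954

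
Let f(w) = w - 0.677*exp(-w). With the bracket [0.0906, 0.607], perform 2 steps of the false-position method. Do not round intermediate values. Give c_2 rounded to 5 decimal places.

f(0.090600) = -0.527760, f(0.607000) = 0.238046
step 1: c = 0.446480, f(c) = 0.013284 > 0 → new bracket [0.090600, 0.446480]
step 2: c = 0.437743, f(c) = 0.000744 > 0 → new bracket [0.090600, 0.437743]

0.43774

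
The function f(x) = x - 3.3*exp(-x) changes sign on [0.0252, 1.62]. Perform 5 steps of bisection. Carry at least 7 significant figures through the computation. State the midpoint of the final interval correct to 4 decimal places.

1.0967

f(0.025200) = -3.192679, f(1.620000) = 0.966934 (opposite signs)
step 1: m = 0.822600, f(m) = -0.627050 < 0 → root in [0.822600, 1.620000]
step 2: m = 1.221300, f(m) = 0.248306 > 0 → root in [0.822600, 1.221300]
step 3: m = 1.021950, f(m) = -0.165695 < 0 → root in [1.021950, 1.221300]
step 4: m = 1.121625, f(m) = 0.046650 > 0 → root in [1.021950, 1.121625]
step 5: m = 1.071787, f(m) = -0.058119 < 0 → root in [1.071787, 1.121625]
Midpoint of [1.071787, 1.121625] = 1.096706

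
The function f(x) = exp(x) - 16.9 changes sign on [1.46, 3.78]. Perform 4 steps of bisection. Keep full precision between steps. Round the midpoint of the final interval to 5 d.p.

2.83750

f(1.460000) = -12.594040, f(3.780000) = 26.916042 (opposite signs)
step 1: m = 2.620000, f(m) = -3.164276 < 0 → root in [2.620000, 3.780000]
step 2: m = 3.200000, f(m) = 7.632530 > 0 → root in [2.620000, 3.200000]
step 3: m = 2.910000, f(m) = 1.456799 > 0 → root in [2.620000, 2.910000]
step 4: m = 2.765000, f(m) = -1.020960 < 0 → root in [2.765000, 2.910000]
Midpoint of [2.765000, 2.910000] = 2.837500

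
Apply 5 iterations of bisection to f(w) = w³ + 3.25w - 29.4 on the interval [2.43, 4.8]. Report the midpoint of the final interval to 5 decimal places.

2.76328

f(2.430000) = -7.153593, f(4.800000) = 96.792000 (opposite signs)
step 1: m = 3.615000, f(m) = 29.590383 > 0 → root in [2.430000, 3.615000]
step 2: m = 3.022500, f(m) = 8.035193 > 0 → root in [2.430000, 3.022500]
step 3: m = 2.726250, f(m) = -0.277001 < 0 → root in [2.726250, 3.022500]
step 4: m = 2.874375, f(m) = 3.689896 > 0 → root in [2.726250, 2.874375]
step 5: m = 2.800313, f(m) = 1.660366 > 0 → root in [2.726250, 2.800313]
Midpoint of [2.726250, 2.800313] = 2.763281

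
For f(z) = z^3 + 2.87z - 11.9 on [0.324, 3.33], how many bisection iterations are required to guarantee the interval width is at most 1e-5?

19

Initial width b − a = 3.33 − 0.324 = 3.006000.
After n steps the width is (b−a)/2^n; need (b−a)/2^n ≤ 1e-5.
So n ≥ log₂(3.006000/1e-5) = log₂(300600.0000) ≈ 18.1975.
Hence n = 19.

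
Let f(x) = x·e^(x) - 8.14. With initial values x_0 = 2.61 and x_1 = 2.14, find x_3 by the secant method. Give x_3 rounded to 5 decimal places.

1.69114

f(x_0) = 27.353523, f(x_1) = 10.048797
x_2 = 2.140000 - (10.048797)·(2.140000 - 2.610000)/(10.048797 - (27.353523)) = 1.867073; f(x_2) = 3.938709
x_3 = 1.867073 - (3.938709)·(1.867073 - 2.140000)/(3.938709 - (10.048797)) = 1.691137; f(x_3) = 1.035511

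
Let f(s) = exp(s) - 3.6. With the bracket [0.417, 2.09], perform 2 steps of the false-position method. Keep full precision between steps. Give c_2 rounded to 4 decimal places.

f(0.417000) = -2.082597, f(2.090000) = 4.484915
step 1: c = 0.947518, f(c) = -1.020699 < 0 → new bracket [0.947518, 2.090000]
step 2: c = 1.159326, f(c) = -0.412217 < 0 → new bracket [1.159326, 2.090000]

1.1593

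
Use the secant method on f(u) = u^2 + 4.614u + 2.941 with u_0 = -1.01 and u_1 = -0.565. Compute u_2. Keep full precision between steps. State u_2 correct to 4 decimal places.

-0.7800

f(u_0) = -0.699040, f(u_1) = 0.653315
u_2 = -0.565000 - (0.653315)·(-0.565000 - -1.010000)/(0.653315 - (-0.699040)) = -0.779977; f(u_2) = -0.049450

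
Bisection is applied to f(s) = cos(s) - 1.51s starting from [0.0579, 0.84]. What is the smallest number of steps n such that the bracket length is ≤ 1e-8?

Initial width b − a = 0.84 − 0.0579 = 0.782100.
After n steps the width is (b−a)/2^n; need (b−a)/2^n ≤ 1e-8.
So n ≥ log₂(0.782100/1e-8) = log₂(78210000.0000) ≈ 26.2208.
Hence n = 27.

27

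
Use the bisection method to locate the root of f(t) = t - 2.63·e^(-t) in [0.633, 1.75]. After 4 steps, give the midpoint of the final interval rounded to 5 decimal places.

f(0.633000) = -0.763521, f(1.750000) = 1.292975 (opposite signs)
step 1: m = 1.191500, f(m) = 0.392597 > 0 → root in [0.633000, 1.191500]
step 2: m = 0.912250, f(m) = -0.144009 < 0 → root in [0.912250, 1.191500]
step 3: m = 1.051875, f(m) = 0.133263 > 0 → root in [0.912250, 1.051875]
step 4: m = 0.982062, f(m) = -0.002972 < 0 → root in [0.982062, 1.051875]
Midpoint of [0.982062, 1.051875] = 1.016969

1.01697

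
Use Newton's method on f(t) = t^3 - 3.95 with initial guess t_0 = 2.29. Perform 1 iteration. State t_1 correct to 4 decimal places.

Newton update: t ← t − f(t)/f'(t).
f'(t) = 3t^2
t_0 = 2.290000: f = 8.058989, f' = 15.732300 → t_1 = 2.290000 - (8.058989)/(15.732300) = 1.777742

1.7777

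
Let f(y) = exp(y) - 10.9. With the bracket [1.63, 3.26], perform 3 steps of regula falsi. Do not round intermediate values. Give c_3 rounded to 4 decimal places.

2.3437

False-position update: c = (a·f(b) − b·f(a))/(f(b) − f(a)); replace the endpoint whose sign matches f(c).
f(1.630000) = -5.796125, f(3.260000) = 15.149537
step 1: c = 2.081057, f(c) = -2.887067 < 0 → new bracket [2.081057, 3.260000]
step 2: c = 2.269767, f(c) = -1.222856 < 0 → new bracket [2.269767, 3.260000]
step 3: c = 2.343727, f(c) = -0.479995 < 0 → new bracket [2.343727, 3.260000]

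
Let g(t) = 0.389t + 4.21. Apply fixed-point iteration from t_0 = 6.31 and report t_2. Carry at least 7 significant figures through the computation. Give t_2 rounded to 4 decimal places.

t_1 = g(6.310000) = 6.664590
t_2 = g(6.664590) = 6.802526

6.8025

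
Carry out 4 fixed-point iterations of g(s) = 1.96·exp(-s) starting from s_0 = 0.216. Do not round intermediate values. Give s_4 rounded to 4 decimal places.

0.5296

s_1 = g(0.216000) = 1.579241
s_2 = g(1.579241) = 0.404018
s_3 = g(0.404018) = 1.308559
s_4 = g(1.308559) = 0.529610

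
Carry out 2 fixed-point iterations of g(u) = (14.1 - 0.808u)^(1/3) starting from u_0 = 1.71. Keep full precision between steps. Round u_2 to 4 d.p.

u_1 = g(1.710000) = 2.334228
u_2 = g(2.334228) = 2.302954

2.3030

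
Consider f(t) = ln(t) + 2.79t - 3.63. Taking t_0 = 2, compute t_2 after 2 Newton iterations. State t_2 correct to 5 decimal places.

1.22749

f'(t) = 1/t + 2.79
t_0 = 2.000000: f = 2.643147, f' = 3.290000 → t_1 = 2.000000 - (2.643147)/(3.290000) = 1.196612
t_1 = 1.196612: f = -0.111959, f' = 3.625693 → t_2 = 1.196612 - (-0.111959)/(3.625693) = 1.227491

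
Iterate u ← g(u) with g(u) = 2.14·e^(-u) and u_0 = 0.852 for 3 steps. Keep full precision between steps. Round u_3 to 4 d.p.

0.9065

u_1 = g(0.852000) = 0.912840
u_2 = g(0.912840) = 0.858959
u_3 = g(0.858959) = 0.906510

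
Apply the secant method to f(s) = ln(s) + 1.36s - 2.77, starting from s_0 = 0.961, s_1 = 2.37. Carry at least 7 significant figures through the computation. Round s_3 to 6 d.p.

f(s_0) = -1.502821, f(s_1) = 1.316090
s_2 = 2.370000 - (1.316090)·(2.370000 - 0.961000)/(1.316090 - (-1.502821)) = 1.712168; f(s_2) = 0.096308
s_3 = 1.712168 - (0.096308)·(1.712168 - 2.370000)/(0.096308 - (1.316090)) = 1.660228; f(s_3) = -0.005134

1.660228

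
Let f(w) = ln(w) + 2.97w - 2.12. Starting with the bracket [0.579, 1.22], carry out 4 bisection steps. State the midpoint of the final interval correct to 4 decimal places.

0.7993

f(0.579000) = -0.946823, f(1.220000) = 1.702251 (opposite signs)
step 1: m = 0.899500, f(m) = 0.445599 > 0 → root in [0.579000, 0.899500]
step 2: m = 0.739250, f(m) = -0.226547 < 0 → root in [0.739250, 0.899500]
step 3: m = 0.819375, f(m) = 0.114330 > 0 → root in [0.739250, 0.819375]
step 4: m = 0.779312, f(m) = -0.054785 < 0 → root in [0.779312, 0.819375]
Midpoint of [0.779312, 0.819375] = 0.799344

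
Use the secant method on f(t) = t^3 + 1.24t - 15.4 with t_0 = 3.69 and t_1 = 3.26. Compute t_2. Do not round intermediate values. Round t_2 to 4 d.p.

2.6392

f(t_0) = 39.419009, f(t_1) = 23.288376
t_2 = 3.260000 - (23.288376)·(3.260000 - 3.690000)/(23.288376 - (39.419009)) = 2.639194; f(t_2) = 6.255486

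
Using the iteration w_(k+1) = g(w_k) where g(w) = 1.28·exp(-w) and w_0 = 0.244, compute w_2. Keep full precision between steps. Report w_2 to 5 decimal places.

0.46954

w_1 = g(0.244000) = 1.002864
w_2 = g(1.002864) = 0.469539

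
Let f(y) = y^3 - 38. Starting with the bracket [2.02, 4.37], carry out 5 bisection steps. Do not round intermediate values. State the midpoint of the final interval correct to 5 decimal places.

3.37859

f(2.020000) = -29.757592, f(4.370000) = 45.453453 (opposite signs)
step 1: m = 3.195000, f(m) = -5.385360 < 0 → root in [3.195000, 4.370000]
step 2: m = 3.782500, f(m) = 16.117386 > 0 → root in [3.195000, 3.782500]
step 3: m = 3.488750, f(m) = 4.462890 > 0 → root in [3.195000, 3.488750]
step 4: m = 3.341875, f(m) = -0.677511 < 0 → root in [3.341875, 3.488750]
step 5: m = 3.415313, f(m) = 1.837433 > 0 → root in [3.341875, 3.415313]
Midpoint of [3.341875, 3.415313] = 3.378594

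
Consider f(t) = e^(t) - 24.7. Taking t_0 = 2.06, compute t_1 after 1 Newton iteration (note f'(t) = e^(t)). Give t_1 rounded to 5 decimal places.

t_0 = 2.060000: f = -16.854030, f' = 7.845970 → t_1 = 2.060000 - (-16.854030)/(7.845970) = 4.208113

4.20811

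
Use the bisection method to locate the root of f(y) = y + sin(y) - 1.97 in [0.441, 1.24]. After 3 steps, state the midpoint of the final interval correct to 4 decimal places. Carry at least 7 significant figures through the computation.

1.0902

f(0.441000) = -1.102156, f(1.240000) = 0.215784 (opposite signs)
step 1: m = 0.840500, f(m) = -0.384523 < 0 → root in [0.840500, 1.240000]
step 2: m = 1.040250, f(m) = -0.067219 < 0 → root in [1.040250, 1.240000]
step 3: m = 1.140125, f(m) = 0.078811 > 0 → root in [1.040250, 1.140125]
Midpoint of [1.040250, 1.140125] = 1.090187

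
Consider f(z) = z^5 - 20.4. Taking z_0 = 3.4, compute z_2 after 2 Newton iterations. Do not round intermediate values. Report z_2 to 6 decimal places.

2.271709

f'(z) = 5z^4
z_0 = 3.400000: f = 433.954240, f' = 668.168000 → z_1 = 3.400000 - (433.954240)/(668.168000) = 2.750531
z_1 = 2.750531: f = 137.028339, f' = 286.178059 → z_2 = 2.750531 - (137.028339)/(286.178059) = 2.271709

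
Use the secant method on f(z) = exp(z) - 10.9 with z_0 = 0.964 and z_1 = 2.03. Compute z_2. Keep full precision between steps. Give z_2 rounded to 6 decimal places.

f(z_0) = -8.277836, f(z_1) = -3.285914
z_2 = 2.030000 - (-3.285914)·(2.030000 - 0.964000)/(-3.285914 - (-8.277836)) = 2.731690; f(z_2) = 4.458828

2.731690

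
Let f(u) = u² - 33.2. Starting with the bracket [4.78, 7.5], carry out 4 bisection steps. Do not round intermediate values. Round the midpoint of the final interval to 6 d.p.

f(4.780000) = -10.351600, f(7.500000) = 23.050000 (opposite signs)
step 1: m = 6.140000, f(m) = 4.499600 > 0 → root in [4.780000, 6.140000]
step 2: m = 5.460000, f(m) = -3.388400 < 0 → root in [5.460000, 6.140000]
step 3: m = 5.800000, f(m) = 0.440000 > 0 → root in [5.460000, 5.800000]
step 4: m = 5.630000, f(m) = -1.503100 < 0 → root in [5.630000, 5.800000]
Midpoint of [5.630000, 5.800000] = 5.715000

5.715000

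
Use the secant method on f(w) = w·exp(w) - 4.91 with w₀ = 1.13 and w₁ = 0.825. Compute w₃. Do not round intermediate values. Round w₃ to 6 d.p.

f(w_0) = -1.411908, f(w_1) = -3.027448
w_2 = 0.825000 - (-3.027448)·(0.825000 - 1.130000)/(-3.027448 - (-1.411908)) = 1.396556; f(w_2) = 0.733843
w_3 = 1.396556 - (0.733843)·(1.396556 - 0.825000)/(0.733843 - (-3.027448)) = 1.285043; f(w_3) = -0.264795

1.285043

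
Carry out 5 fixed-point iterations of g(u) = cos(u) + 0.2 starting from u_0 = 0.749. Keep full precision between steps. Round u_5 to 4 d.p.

0.8808

u_1 = g(0.749000) = 0.932370
u_2 = g(0.932370) = 0.795932
u_3 = g(0.795932) = 0.899619
u_4 = g(0.899619) = 0.821908
u_5 = g(0.821908) = 0.880825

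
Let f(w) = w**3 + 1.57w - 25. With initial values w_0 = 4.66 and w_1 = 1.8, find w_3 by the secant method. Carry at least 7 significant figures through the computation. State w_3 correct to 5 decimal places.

2.96424

f(w_0) = 83.510896, f(w_1) = -16.342000
w_2 = 1.800000 - (-16.342000)·(1.800000 - 4.660000)/(-16.342000 - (83.510896)) = 2.268070; f(w_2) = -9.771861
w_3 = 2.268070 - (-9.771861)·(2.268070 - 1.800000)/(-9.771861 - (-16.342000)) = 2.964237; f(w_3) = 5.699705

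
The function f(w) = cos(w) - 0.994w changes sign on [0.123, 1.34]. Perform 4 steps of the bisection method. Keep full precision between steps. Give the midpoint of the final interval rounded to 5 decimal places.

f(0.123000) = 0.870183, f(1.340000) = -1.103207 (opposite signs)
step 1: m = 0.731500, f(m) = 0.017062 > 0 → root in [0.731500, 1.340000]
step 2: m = 1.035750, f(m) = -0.519655 < 0 → root in [0.731500, 1.035750]
step 3: m = 0.883625, f(m) = -0.243970 < 0 → root in [0.731500, 0.883625]
step 4: m = 0.807563, f(m) = -0.111455 < 0 → root in [0.731500, 0.807563]
Midpoint of [0.731500, 0.807563] = 0.769531

0.76953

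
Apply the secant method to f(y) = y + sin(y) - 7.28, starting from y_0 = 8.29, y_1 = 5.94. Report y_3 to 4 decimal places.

6.8083

Secant update: y_(k+1) = y_k − f(y_k)·(y_k − y_(k-1))/(f(y_k) − f(y_(k-1))).
f(y_0) = 1.916440, f(y_1) = -1.676488
y_2 = 5.940000 - (-1.676488)·(5.940000 - 8.290000)/(-1.676488 - (1.916440)) = 7.036528; f(y_2) = 0.440609
y_3 = 7.036528 - (0.440609)·(7.036528 - 5.940000)/(0.440609 - (-1.676488)) = 6.808319; f(y_3) = 0.029648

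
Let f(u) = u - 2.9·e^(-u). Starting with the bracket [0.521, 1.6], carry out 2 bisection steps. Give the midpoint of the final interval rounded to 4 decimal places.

0.9256

f(0.521000) = -1.201386, f(1.600000) = 1.014500 (opposite signs)
step 1: m = 1.060500, f(m) = 0.056280 > 0 → root in [0.521000, 1.060500]
step 2: m = 0.790750, f(m) = -0.524413 < 0 → root in [0.790750, 1.060500]
Midpoint of [0.790750, 1.060500] = 0.925625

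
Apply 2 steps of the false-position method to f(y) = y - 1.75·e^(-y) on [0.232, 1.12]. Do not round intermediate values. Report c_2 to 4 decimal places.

f(0.232000) = -1.155656, f(1.120000) = 0.549010
step 1: c = 0.834008, f(c) = 0.073974 > 0 → new bracket [0.232000, 0.834008]
step 2: c = 0.797791, f(c) = 0.009727 > 0 → new bracket [0.232000, 0.797791]

0.7978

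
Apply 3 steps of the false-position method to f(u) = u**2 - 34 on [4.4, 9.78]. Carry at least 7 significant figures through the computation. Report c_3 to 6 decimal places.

f(4.400000) = -14.640000, f(9.780000) = 61.648400
step 1: c = 5.432440, f(c) = -4.488595 < 0 → new bracket [5.432440, 9.780000]
step 2: c = 5.727501, f(c) = -1.195734 < 0 → new bracket [5.727501, 9.780000]
step 3: c = 5.804608, f(c) = -0.306530 < 0 → new bracket [5.804608, 9.780000]

5.804608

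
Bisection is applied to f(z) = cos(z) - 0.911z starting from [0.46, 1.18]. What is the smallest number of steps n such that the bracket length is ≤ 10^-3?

Initial width b − a = 1.18 − 0.46 = 0.720000.
After n steps the width is (b−a)/2^n; need (b−a)/2^n ≤ 10^-3.
So n ≥ log₂(0.720000/10^-3) = log₂(720.0000) ≈ 9.4919.
Hence n = 10.

10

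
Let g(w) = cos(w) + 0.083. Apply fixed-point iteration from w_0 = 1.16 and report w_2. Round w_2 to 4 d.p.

w_1 = g(1.160000) = 0.482340
w_2 = g(0.482340) = 0.968912

0.9689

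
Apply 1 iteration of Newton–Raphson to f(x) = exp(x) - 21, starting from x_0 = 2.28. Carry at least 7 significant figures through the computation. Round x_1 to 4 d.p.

Newton update: x ← x − f(x)/f'(x).
f'(x) = exp(x)
x_0 = 2.280000: f = -11.223320, f' = 9.776680 → x_1 = 2.280000 - (-11.223320)/(9.776680) = 3.427968

3.4280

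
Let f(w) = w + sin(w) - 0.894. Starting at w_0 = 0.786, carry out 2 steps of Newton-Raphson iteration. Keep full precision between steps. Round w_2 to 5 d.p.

0.45471

f'(w) = 1 + cos(w)
w_0 = 0.786000: f = 0.599532, f' = 1.706681 → w_1 = 0.786000 - (0.599532)/(1.706681) = 0.434715
w_1 = 0.434715: f = -0.038134, f' = 1.906990 → w_2 = 0.434715 - (-0.038134)/(1.906990) = 0.454711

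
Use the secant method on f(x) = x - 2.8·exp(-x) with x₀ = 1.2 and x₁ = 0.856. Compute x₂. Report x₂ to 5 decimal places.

Secant update: x_(k+1) = x_k − f(x_k)·(x_k − x_(k-1))/(f(x_k) − f(x_(k-1))).
f(x_0) = 0.356656, f(x_1) = -0.333603
x_2 = 0.856000 - (-0.333603)·(0.856000 - 1.200000)/(-0.333603 - (0.356656)) = 1.022255; f(x_2) = 0.014864

1.02226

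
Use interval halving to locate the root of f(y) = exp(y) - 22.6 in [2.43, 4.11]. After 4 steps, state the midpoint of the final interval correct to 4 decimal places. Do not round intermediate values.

f(2.430000) = -11.241118, f(4.110000) = 38.346718 (opposite signs)
step 1: m = 3.270000, f(m) = 3.711339 > 0 → root in [2.430000, 3.270000]
step 2: m = 2.850000, f(m) = -5.312218 < 0 → root in [2.850000, 3.270000]
step 3: m = 3.060000, f(m) = -1.272443 < 0 → root in [3.060000, 3.270000]
step 4: m = 3.165000, f(m) = 1.088744 > 0 → root in [3.060000, 3.165000]
Midpoint of [3.060000, 3.165000] = 3.112500

3.1125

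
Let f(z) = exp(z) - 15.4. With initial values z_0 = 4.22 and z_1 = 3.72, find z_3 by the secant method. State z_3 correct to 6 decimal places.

f(z_0) = 52.633484, f(z_1) = 25.864394
z_2 = 3.720000 - (25.864394)·(3.720000 - 4.220000)/(25.864394 - (52.633484)) = 3.236898; f(z_2) = 10.054643
z_3 = 3.236898 - (10.054643)·(3.236898 - 3.720000)/(10.054643 - (25.864394)) = 2.929656; f(z_3) = 3.321196

2.929656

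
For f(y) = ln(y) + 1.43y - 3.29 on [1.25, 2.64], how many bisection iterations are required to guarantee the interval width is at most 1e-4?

14

Initial width b − a = 2.64 − 1.25 = 1.390000.
After n steps the width is (b−a)/2^n; need (b−a)/2^n ≤ 1e-4.
So n ≥ log₂(1.390000/1e-4) = log₂(13900.0000) ≈ 13.7628.
Hence n = 14.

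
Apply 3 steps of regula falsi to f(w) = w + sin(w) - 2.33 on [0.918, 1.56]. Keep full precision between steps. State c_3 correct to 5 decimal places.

f(0.918000) = -0.617612, f(1.560000) = 0.229942
step 1: c = 1.385825, f(c) = 0.038767 > 0 → new bracket [0.918000, 1.385825]
step 2: c = 1.358195, f(c) = 0.005680 > 0 → new bracket [0.918000, 1.358195]
step 3: c = 1.354183, f(c) = 0.000814 > 0 → new bracket [0.918000, 1.354183]

1.35418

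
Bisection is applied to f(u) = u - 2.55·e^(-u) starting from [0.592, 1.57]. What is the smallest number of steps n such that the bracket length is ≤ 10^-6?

Initial width b − a = 1.57 − 0.592 = 0.978000.
After n steps the width is (b−a)/2^n; need (b−a)/2^n ≤ 10^-6.
So n ≥ log₂(0.978000/10^-6) = log₂(978000.0000) ≈ 19.8995.
Hence n = 20.

20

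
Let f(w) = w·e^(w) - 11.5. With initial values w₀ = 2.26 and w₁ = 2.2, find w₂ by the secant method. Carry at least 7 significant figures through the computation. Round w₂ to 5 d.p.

f(w_0) = 10.157782, f(w_1) = 8.355030
w_2 = 2.200000 - (8.355030)·(2.200000 - 2.260000)/(8.355030 - (10.157782)) = 1.921924; f(w_2) = 1.634613

1.92192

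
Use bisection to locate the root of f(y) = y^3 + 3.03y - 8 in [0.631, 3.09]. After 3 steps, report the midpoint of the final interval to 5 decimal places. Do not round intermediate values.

f(0.631000) = -5.836830, f(3.090000) = 30.866329 (opposite signs)
step 1: m = 1.860500, f(m) = 4.077362 > 0 → root in [0.631000, 1.860500]
step 2: m = 1.245750, f(m) = -2.292107 < 0 → root in [1.245750, 1.860500]
step 3: m = 1.553125, f(m) = 0.452413 > 0 → root in [1.245750, 1.553125]
Midpoint of [1.245750, 1.553125] = 1.399438

1.39944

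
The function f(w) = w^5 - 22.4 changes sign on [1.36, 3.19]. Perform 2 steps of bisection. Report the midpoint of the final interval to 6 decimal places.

2.046250

f(1.360000) = -17.747413, f(3.190000) = 307.934106 (opposite signs)
step 1: m = 2.275000, f(m) = 38.540639 > 0 → root in [1.360000, 2.275000]
step 2: m = 1.817500, f(m) = -2.567745 < 0 → root in [1.817500, 2.275000]
Midpoint of [1.817500, 2.275000] = 2.046250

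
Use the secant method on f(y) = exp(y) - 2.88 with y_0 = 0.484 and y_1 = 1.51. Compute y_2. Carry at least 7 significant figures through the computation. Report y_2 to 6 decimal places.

0.928236

f(y_0) = -1.257448, f(y_1) = 1.646731
y_2 = 1.510000 - (1.646731)·(1.510000 - 0.484000)/(1.646731 - (-1.257448)) = 0.928236; f(y_2) = -0.349957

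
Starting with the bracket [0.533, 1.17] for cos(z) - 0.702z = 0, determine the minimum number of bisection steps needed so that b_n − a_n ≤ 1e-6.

20

Initial width b − a = 1.17 − 0.533 = 0.637000.
After n steps the width is (b−a)/2^n; need (b−a)/2^n ≤ 1e-6.
So n ≥ log₂(0.637000/1e-6) = log₂(637000.0000) ≈ 19.2809.
Hence n = 20.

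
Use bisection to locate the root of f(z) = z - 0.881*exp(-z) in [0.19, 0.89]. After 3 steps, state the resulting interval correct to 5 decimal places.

[0.45250, 0.54000]

f(0.190000) = -0.538551, f(0.890000) = 0.528212 (opposite signs)
step 1: m = 0.540000, f(m) = 0.026599 > 0 → root in [0.190000, 0.540000]
step 2: m = 0.365000, f(m) = -0.246587 < 0 → root in [0.365000, 0.540000]
step 3: m = 0.452500, f(m) = -0.107848 < 0 → root in [0.452500, 0.540000]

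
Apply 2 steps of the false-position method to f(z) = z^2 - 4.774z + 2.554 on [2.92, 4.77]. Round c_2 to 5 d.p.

4.11947

False-position update: c = (a·f(b) − b·f(a))/(f(b) − f(a)); replace the endpoint whose sign matches f(c).
f(2.920000) = -2.859680, f(4.770000) = 2.534920
step 1: c = 3.900686, f(c) = -0.852524 < 0 → new bracket [3.900686, 4.770000]
step 2: c = 4.119468, f(c) = -0.142325 < 0 → new bracket [4.119468, 4.770000]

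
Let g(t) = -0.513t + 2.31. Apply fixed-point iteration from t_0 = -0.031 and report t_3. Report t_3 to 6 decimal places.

1.737076

t_1 = g(-0.031000) = 2.325903
t_2 = g(2.325903) = 1.116812
t_3 = g(1.116812) = 1.737076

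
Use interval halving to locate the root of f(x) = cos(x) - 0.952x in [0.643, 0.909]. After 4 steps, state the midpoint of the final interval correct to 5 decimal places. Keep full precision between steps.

f(0.643000) = 0.188165, f(0.909000) = -0.250833 (opposite signs)
step 1: m = 0.776000, f(m) = -0.025031 < 0 → root in [0.643000, 0.776000]
step 2: m = 0.709500, f(m) = 0.083244 > 0 → root in [0.709500, 0.776000]
step 3: m = 0.742750, f(m) = 0.029513 > 0 → root in [0.742750, 0.776000]
step 4: m = 0.759375, f(m) = 0.002341 > 0 → root in [0.759375, 0.776000]
Midpoint of [0.759375, 0.776000] = 0.767688

0.76769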